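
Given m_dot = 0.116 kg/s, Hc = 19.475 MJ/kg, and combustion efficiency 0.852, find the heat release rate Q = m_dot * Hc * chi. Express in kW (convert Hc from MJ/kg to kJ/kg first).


Hc = 19.475 MJ/kg = 19.475 * 1000 kJ/kg = 19475 kJ/kg
Q = 0.116 kg/s * 19475 kJ/kg * 0.852 = 1924.8 kW

1924.8 kW


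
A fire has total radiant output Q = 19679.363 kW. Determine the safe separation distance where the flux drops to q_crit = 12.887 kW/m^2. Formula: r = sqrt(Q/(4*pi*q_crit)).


4*pi*q_crit = 161.94
Q/(4*pi*q_crit) = 121.52
r = sqrt(121.52) = 11.024 m

11.024 m


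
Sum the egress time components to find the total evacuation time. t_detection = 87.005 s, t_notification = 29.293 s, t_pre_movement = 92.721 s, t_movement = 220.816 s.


Total = 87.005 + 29.293 + 92.721 + 220.816 = 429.835 s

429.835 s


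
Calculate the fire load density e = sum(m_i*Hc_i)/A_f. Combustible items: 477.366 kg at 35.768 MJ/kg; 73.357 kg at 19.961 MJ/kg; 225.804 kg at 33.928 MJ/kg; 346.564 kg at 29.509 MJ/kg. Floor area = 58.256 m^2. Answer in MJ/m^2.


Total energy = 477.366*35.768 + 73.357*19.961 + 225.804*33.928 + 346.564*29.509
= 17074.43 + 1464.279 + 7661.078 + 10226.76
= 36426.54 MJ
e = 36426.54 / 58.256 = 625.28 MJ/m^2

625.28 MJ/m^2


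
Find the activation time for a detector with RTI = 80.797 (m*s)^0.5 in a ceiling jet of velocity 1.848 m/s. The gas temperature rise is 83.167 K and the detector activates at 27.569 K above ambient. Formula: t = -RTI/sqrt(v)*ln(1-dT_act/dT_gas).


dT_act/dT_gas = 0.33149
ln(1 - 0.33149) = -0.40270
t = -80.797 / sqrt(1.848) * -0.40270 = 23.935 s

23.935 s


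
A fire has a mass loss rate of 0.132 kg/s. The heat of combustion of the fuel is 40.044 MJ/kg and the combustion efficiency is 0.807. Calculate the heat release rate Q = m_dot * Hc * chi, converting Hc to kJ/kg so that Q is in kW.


Hc = 40.044 MJ/kg = 40.044 * 1000 kJ/kg = 40044 kJ/kg
Q = 0.132 kg/s * 40044 kJ/kg * 0.807 = 4265.6 kW

4265.6 kW


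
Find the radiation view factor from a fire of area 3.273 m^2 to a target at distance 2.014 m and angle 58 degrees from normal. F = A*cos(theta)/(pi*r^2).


cos(58 deg) = 0.52992
pi*r^2 = 12.743
F = 3.273 * 0.52992 / 12.743 = 0.13611

0.13611


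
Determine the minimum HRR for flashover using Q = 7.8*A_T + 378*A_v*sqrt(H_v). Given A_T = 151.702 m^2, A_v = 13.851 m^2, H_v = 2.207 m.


7.8*A_T = 1183.3
sqrt(H_v) = 1.4856
378*A_v*sqrt(H_v) = 7778.1
Q = 1183.3 + 7778.1 = 8961.4 kW

8961.4 kW


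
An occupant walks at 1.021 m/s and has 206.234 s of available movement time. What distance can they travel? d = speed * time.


d = 1.021 * 206.234 = 210.56 m

210.56 m


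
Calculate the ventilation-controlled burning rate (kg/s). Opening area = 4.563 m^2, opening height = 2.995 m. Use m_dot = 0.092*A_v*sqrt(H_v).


sqrt(H_v) = 1.7306
m_dot = 0.092 * 4.563 * 1.7306 = 0.72650 kg/s

0.72650 kg/s


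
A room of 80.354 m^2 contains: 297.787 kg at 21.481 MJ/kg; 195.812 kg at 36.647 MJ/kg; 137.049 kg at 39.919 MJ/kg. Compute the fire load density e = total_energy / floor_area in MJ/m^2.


Total energy = 297.787*21.481 + 195.812*36.647 + 137.049*39.919
= 6396.763 + 7175.922 + 5470.859
= 19043.54 MJ
e = 19043.54 / 80.354 = 237.00 MJ/m^2

237.00 MJ/m^2


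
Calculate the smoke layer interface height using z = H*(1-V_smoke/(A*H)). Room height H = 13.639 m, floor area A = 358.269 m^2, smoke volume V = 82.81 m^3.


V/(A*H) = 0.016947
1 - 0.016947 = 0.98305
z = 13.639 * 0.98305 = 13.408 m

13.408 m


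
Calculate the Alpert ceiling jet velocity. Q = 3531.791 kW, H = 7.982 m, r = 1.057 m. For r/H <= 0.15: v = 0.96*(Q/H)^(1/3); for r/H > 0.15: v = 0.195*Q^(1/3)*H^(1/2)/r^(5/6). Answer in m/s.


r/H = 1.057 / 7.982 = 0.13242
r/H <= 0.15, so v = 0.96*(Q/H)^(1/3)
Q/H = 442.47
(Q/H)^(1/3) = 7.6201
v = 0.96 * 7.6201 = 7.3153 m/s

7.3153 m/s


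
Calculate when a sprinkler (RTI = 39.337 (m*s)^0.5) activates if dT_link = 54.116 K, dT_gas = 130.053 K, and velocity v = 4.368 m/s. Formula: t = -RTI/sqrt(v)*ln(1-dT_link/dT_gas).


dT_link/dT_gas = 0.41611
ln(1 - 0.41611) = -0.53804
t = -39.337 / sqrt(4.368) * -0.53804 = 10.127 s

10.127 s


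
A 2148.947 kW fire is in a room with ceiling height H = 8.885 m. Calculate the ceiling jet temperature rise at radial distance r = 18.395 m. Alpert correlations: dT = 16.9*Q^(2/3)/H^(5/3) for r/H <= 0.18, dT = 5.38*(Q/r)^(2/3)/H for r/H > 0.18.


r/H = 18.395 / 8.885 = 2.0703
r/H > 0.18, so dT = 5.38*(Q/r)^(2/3)/H
Q/r = 116.82
(Q/r)^(2/3) = 23.897
dT = 5.38 * 23.897 / 8.885 = 14.470 K

14.470 K


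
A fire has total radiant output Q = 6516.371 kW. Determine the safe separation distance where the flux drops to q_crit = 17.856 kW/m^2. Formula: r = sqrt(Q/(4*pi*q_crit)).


4*pi*q_crit = 224.39
Q/(4*pi*q_crit) = 29.041
r = sqrt(29.041) = 5.3890 m

5.3890 m


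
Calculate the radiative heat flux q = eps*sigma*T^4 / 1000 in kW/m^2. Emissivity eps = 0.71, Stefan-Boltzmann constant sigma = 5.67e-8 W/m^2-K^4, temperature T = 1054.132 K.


T^4 = 1.2348e+12
q = 0.71 * 5.67e-8 * 1.2348e+12 / 1000 = 49.707 kW/m^2

49.707 kW/m^2


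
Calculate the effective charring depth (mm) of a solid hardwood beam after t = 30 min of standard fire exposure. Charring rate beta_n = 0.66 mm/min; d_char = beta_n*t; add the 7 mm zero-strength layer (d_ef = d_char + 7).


d_char = 0.66 * 30 = 19.8 mm
d_ef = 19.8 + 1.0*7 = 26.8 mm

26.8 mm


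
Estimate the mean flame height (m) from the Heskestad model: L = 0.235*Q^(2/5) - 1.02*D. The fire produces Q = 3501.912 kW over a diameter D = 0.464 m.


Q^(2/5) = 26.165
0.235 * Q^(2/5) = 6.1488
1.02 * D = 0.47328
L = 5.6755 m

5.6755 m


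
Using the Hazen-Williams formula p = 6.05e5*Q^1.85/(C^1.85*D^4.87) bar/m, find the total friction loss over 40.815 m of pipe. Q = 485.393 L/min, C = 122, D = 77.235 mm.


Q^1.85 = 93169
C^1.85 = 7240.5
D^4.87 = 1.5619e+09
p/m = 0.0049843 bar/m
p_total = 0.0049843 * 40.815 = 0.20344 bar

0.20344 bar


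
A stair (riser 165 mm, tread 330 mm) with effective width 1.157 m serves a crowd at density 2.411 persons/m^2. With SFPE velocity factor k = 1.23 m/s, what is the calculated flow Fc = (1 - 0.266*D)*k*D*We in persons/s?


1 - 0.266*D = 1 - 0.266*2.411 = 0.35867
Fs = 0.35867 * 1.23 * 2.411 = 1.0637 persons/(s*m)
Fc = 1.0637 * 1.157 = 1.2307 persons/s

1.2307 persons/s


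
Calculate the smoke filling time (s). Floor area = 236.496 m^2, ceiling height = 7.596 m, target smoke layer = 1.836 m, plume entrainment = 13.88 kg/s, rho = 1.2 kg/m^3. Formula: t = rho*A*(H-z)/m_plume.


H - z = 5.76 m
t = 1.2 * 236.496 * 5.76 / 13.88 = 117.77 s

117.77 s


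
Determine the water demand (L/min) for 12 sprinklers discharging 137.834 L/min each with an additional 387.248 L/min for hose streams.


Sprinkler demand = 12 * 137.834 = 1654.008 L/min
Total = 1654.008 + 387.248 = 2041.256 L/min

2041.256 L/min


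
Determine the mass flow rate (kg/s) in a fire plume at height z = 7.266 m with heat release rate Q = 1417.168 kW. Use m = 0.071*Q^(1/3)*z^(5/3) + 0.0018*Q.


Q^(1/3) = 11.232
z^(5/3) = 27.258
First term = 0.071 * 11.232 * 27.258 = 21.738
Second term = 0.0018 * 1417.168 = 2.5509
m = 24.289 kg/s

24.289 kg/s


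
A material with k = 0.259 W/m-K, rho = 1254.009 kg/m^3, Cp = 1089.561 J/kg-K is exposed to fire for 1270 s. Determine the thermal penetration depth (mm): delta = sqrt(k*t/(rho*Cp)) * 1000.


alpha = 0.259 / (1254.009 * 1089.561) = 1.8956e-07 m^2/s
alpha * t = 0.00024074
delta = sqrt(0.00024074) * 1000 = 15.516 mm

15.516 mm


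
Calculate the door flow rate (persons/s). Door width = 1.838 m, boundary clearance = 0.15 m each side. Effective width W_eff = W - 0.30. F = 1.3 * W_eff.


W_eff = 1.838 - 0.30 = 1.538 m
F = 1.3 * 1.538 = 1.9994 persons/s

1.9994 persons/s


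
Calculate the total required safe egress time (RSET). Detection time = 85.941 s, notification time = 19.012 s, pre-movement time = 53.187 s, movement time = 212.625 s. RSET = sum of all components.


Total = 85.941 + 19.012 + 53.187 + 212.625 = 370.765 s

370.765 s


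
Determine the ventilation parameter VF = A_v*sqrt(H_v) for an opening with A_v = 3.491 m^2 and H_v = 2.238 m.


sqrt(H_v) = 1.4960
VF = 3.491 * 1.4960 = 5.2225 m^(5/2)

5.2225 m^(5/2)


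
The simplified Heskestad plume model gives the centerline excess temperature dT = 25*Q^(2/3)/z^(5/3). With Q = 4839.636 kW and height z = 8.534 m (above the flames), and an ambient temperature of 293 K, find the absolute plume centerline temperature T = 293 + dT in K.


Q^(2/3) = 286.12
z^(5/3) = 35.639
dT = 25 * 286.12 / 35.639 = 200.71 K
T = 293 + 200.71 = 493.71 K

493.71 K


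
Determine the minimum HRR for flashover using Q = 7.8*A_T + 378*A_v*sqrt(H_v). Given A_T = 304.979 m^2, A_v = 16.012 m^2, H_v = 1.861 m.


7.8*A_T = 2378.8
sqrt(H_v) = 1.3642
378*A_v*sqrt(H_v) = 8256.8
Q = 2378.8 + 8256.8 = 10636 kW

10636 kW


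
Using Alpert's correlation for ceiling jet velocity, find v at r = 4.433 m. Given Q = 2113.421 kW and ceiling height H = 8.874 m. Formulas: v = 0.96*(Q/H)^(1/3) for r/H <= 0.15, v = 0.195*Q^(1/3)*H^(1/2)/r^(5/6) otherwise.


r/H = 4.433 / 8.874 = 0.49955
r/H > 0.15, so v = 0.195*Q^(1/3)*H^(1/2)/r^(5/6)
Q^(1/3) = 12.833
H^(1/2) = 2.9789
r^(5/6) = 3.4587
v = 0.195 * 12.833 * 2.9789 / 3.4587 = 2.1553 m/s

2.1553 m/s


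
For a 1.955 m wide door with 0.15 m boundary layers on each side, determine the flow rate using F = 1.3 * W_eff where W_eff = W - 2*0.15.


W_eff = 1.955 - 0.30 = 1.655 m
F = 1.3 * 1.655 = 2.1515 persons/s

2.1515 persons/s


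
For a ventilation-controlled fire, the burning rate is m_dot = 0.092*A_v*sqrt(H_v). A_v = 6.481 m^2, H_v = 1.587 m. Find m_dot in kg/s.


sqrt(H_v) = 1.2598
m_dot = 0.092 * 6.481 * 1.2598 = 0.75114 kg/s

0.75114 kg/s


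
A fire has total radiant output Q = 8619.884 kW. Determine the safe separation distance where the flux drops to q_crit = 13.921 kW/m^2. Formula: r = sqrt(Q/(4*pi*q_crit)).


4*pi*q_crit = 174.94
Q/(4*pi*q_crit) = 49.274
r = sqrt(49.274) = 7.0196 m

7.0196 m


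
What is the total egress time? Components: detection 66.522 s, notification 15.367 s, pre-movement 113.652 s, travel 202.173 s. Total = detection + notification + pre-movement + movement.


Total = 66.522 + 15.367 + 113.652 + 202.173 = 397.714 s

397.714 s


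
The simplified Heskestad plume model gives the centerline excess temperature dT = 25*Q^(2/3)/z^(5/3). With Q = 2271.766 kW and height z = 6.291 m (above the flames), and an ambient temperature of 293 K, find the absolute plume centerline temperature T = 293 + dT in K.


Q^(2/3) = 172.81
z^(5/3) = 21.439
dT = 25 * 172.81 / 21.439 = 201.52 K
T = 293 + 201.52 = 494.52 K

494.52 K


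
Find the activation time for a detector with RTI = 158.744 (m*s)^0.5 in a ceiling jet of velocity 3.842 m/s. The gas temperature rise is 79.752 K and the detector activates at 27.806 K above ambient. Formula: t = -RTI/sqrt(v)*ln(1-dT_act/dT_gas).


dT_act/dT_gas = 0.34866
ln(1 - 0.34866) = -0.42872
t = -158.744 / sqrt(3.842) * -0.42872 = 34.721 s

34.721 s


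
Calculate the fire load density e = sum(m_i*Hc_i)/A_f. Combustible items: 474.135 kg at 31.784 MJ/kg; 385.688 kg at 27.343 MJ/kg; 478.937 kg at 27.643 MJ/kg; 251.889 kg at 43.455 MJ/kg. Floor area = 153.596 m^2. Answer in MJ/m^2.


Total energy = 474.135*31.784 + 385.688*27.343 + 478.937*27.643 + 251.889*43.455
= 15069.91 + 10545.87 + 13239.26 + 10945.84
= 49800.87 MJ
e = 49800.87 / 153.596 = 324.23 MJ/m^2

324.23 MJ/m^2


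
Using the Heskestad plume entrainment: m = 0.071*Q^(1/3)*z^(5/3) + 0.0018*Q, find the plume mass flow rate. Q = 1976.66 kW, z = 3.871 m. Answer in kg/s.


Q^(1/3) = 12.550
z^(5/3) = 9.5434
First term = 0.071 * 12.550 * 9.5434 = 8.5037
Second term = 0.0018 * 1976.66 = 3.5580
m = 12.062 kg/s

12.062 kg/s


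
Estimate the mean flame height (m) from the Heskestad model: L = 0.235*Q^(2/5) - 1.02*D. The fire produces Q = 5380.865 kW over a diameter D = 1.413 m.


Q^(2/5) = 31.070
0.235 * Q^(2/5) = 7.3014
1.02 * D = 1.4413
L = 5.8602 m

5.8602 m


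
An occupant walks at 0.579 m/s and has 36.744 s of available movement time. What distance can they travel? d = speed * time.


d = 0.579 * 36.744 = 21.275 m

21.275 m


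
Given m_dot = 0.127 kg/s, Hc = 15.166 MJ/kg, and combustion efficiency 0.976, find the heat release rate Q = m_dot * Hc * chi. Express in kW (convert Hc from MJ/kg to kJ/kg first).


Hc = 15.166 MJ/kg = 15.166 * 1000 kJ/kg = 15166 kJ/kg
Q = 0.127 kg/s * 15166 kJ/kg * 0.976 = 1879.9 kW

1879.9 kW


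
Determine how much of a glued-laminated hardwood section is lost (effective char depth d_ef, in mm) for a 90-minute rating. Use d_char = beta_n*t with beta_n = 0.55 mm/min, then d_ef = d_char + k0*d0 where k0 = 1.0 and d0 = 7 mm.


d_char = 0.55 * 90 = 49.5 mm
d_ef = 49.5 + 1.0*7 = 56.5 mm

56.5 mm


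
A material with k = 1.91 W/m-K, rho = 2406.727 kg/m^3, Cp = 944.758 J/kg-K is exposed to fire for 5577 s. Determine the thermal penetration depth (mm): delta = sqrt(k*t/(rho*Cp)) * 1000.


alpha = 1.91 / (2406.727 * 944.758) = 8.4001e-07 m^2/s
alpha * t = 0.0046848
delta = sqrt(0.0046848) * 1000 = 68.445 mm

68.445 mm


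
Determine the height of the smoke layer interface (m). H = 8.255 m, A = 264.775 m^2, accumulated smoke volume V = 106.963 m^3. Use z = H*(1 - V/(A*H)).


V/(A*H) = 0.048937
1 - 0.048937 = 0.95106
z = 8.255 * 0.95106 = 7.8510 m

7.8510 m


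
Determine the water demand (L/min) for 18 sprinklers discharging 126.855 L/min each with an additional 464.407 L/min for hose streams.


Sprinkler demand = 18 * 126.855 = 2283.39 L/min
Total = 2283.39 + 464.407 = 2747.797 L/min

2747.797 L/min


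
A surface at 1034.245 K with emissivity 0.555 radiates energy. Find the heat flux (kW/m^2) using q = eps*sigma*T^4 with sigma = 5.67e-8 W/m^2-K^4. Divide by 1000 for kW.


T^4 = 1.1442e+12
q = 0.555 * 5.67e-8 * 1.1442e+12 / 1000 = 36.006 kW/m^2

36.006 kW/m^2


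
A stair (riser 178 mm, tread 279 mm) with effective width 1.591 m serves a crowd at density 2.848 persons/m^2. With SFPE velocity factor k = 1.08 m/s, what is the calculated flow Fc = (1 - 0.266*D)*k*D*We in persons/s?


1 - 0.266*D = 1 - 0.266*2.848 = 0.24243
Fs = 0.24243 * 1.08 * 2.848 = 0.74568 persons/(s*m)
Fc = 0.74568 * 1.591 = 1.1864 persons/s

1.1864 persons/s


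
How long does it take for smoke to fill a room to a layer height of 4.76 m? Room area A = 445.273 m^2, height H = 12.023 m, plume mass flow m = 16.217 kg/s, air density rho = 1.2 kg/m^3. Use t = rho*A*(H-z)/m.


H - z = 7.263 m
t = 1.2 * 445.273 * 7.263 / 16.217 = 239.31 s

239.31 s


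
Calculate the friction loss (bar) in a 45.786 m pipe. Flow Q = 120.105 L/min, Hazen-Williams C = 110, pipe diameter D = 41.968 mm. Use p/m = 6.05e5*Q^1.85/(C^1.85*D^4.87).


Q^1.85 = 7033.8
C^1.85 = 5978.3
D^4.87 = 8.0096e+07
p/m = 0.0088870 bar/m
p_total = 0.0088870 * 45.786 = 0.40690 bar

0.40690 bar


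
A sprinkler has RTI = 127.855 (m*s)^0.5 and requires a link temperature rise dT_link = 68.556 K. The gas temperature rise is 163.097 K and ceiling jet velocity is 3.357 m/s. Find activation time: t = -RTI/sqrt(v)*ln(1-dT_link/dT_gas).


dT_link/dT_gas = 0.42034
ln(1 - 0.42034) = -0.54531
t = -127.855 / sqrt(3.357) * -0.54531 = 38.053 s

38.053 s


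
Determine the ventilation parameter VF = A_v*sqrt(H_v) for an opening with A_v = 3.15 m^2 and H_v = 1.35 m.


sqrt(H_v) = 1.1619
VF = 3.15 * 1.1619 = 3.6600 m^(5/2)

3.6600 m^(5/2)


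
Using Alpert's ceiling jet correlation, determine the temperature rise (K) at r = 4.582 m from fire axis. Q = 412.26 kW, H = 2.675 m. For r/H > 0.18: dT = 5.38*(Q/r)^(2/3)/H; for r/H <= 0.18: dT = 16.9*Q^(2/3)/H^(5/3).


r/H = 4.582 / 2.675 = 1.7129
r/H > 0.18, so dT = 5.38*(Q/r)^(2/3)/H
Q/r = 89.974
(Q/r)^(2/3) = 20.079
dT = 5.38 * 20.079 / 2.675 = 40.383 K

40.383 K


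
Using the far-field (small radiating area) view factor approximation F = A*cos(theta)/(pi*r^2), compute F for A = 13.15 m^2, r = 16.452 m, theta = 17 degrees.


cos(17 deg) = 0.95630
pi*r^2 = 850.33
F = 13.15 * 0.95630 / 850.33 = 0.014789

0.014789


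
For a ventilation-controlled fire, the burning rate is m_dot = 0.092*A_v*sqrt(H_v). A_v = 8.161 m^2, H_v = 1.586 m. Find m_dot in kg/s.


sqrt(H_v) = 1.2594
m_dot = 0.092 * 8.161 * 1.2594 = 0.94555 kg/s

0.94555 kg/s


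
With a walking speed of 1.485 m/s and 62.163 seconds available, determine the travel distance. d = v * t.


d = 1.485 * 62.163 = 92.312 m

92.312 m


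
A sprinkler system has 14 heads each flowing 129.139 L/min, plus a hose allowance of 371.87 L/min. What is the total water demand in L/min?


Sprinkler demand = 14 * 129.139 = 1807.946 L/min
Total = 1807.946 + 371.87 = 2179.816 L/min

2179.816 L/min


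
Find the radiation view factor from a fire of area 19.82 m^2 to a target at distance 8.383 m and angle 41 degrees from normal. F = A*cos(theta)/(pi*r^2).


cos(41 deg) = 0.75471
pi*r^2 = 220.77
F = 19.82 * 0.75471 / 220.77 = 0.067754

0.067754


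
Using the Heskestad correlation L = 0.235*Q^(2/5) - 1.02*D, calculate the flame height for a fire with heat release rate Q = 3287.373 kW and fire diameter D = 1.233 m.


Q^(2/5) = 25.512
0.235 * Q^(2/5) = 5.9953
1.02 * D = 1.2577
L = 4.7376 m

4.7376 m


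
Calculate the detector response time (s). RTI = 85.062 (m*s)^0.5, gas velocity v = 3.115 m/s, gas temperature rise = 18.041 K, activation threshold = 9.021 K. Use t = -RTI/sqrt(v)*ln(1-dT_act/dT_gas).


dT_act/dT_gas = 0.50003
ln(1 - 0.50003) = -0.69320
t = -85.062 / sqrt(3.115) * -0.69320 = 33.409 s

33.409 s


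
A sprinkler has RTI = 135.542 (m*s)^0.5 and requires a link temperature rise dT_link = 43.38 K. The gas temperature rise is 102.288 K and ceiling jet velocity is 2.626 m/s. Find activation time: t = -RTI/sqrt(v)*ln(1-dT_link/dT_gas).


dT_link/dT_gas = 0.42410
ln(1 - 0.42410) = -0.55182
t = -135.542 / sqrt(2.626) * -0.55182 = 46.155 s

46.155 s


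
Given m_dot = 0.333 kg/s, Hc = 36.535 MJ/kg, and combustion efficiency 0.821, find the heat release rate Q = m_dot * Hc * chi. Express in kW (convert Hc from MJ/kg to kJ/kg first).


Hc = 36.535 MJ/kg = 36.535 * 1000 kJ/kg = 36535 kJ/kg
Q = 0.333 kg/s * 36535 kJ/kg * 0.821 = 9988.4 kW

9988.4 kW


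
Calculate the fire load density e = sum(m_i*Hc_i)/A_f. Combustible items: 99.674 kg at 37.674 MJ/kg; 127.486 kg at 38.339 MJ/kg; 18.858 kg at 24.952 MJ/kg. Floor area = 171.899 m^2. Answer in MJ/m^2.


Total energy = 99.674*37.674 + 127.486*38.339 + 18.858*24.952
= 3755.118 + 4887.686 + 470.5448
= 9113.349 MJ
e = 9113.349 / 171.899 = 53.016 MJ/m^2

53.016 MJ/m^2


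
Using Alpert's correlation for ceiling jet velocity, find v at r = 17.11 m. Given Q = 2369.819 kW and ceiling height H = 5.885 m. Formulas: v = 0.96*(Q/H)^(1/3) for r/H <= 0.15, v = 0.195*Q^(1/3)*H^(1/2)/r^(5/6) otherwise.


r/H = 17.11 / 5.885 = 2.9074
r/H > 0.15, so v = 0.195*Q^(1/3)*H^(1/2)/r^(5/6)
Q^(1/3) = 13.332
H^(1/2) = 2.4259
r^(5/6) = 10.659
v = 0.195 * 13.332 * 2.4259 / 10.659 = 0.59170 m/s

0.59170 m/s


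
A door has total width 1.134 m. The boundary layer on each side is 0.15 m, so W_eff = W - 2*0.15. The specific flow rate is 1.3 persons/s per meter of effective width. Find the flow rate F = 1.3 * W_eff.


W_eff = 1.134 - 0.30 = 0.834 m
F = 1.3 * 0.834 = 1.0842 persons/s

1.0842 persons/s


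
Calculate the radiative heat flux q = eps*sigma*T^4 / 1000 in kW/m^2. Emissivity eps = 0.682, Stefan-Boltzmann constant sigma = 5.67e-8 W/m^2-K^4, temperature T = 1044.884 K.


T^4 = 1.1920e+12
q = 0.682 * 5.67e-8 * 1.1920e+12 / 1000 = 46.094 kW/m^2

46.094 kW/m^2


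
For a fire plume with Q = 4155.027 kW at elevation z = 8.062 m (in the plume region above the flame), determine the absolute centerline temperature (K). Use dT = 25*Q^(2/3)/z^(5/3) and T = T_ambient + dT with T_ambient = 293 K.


Q^(2/3) = 258.45
z^(5/3) = 32.414
dT = 25 * 258.45 / 32.414 = 199.34 K
T = 293 + 199.34 = 492.34 K

492.34 K


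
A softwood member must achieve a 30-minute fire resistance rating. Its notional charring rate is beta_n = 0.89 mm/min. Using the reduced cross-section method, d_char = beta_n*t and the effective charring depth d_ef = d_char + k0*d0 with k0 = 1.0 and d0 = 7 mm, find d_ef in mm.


d_char = 0.89 * 30 = 26.7 mm
d_ef = 26.7 + 1.0*7 = 33.7 mm

33.7 mm


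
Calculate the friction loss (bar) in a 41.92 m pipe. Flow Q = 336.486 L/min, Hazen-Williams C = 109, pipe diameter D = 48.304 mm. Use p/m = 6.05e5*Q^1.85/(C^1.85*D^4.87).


Q^1.85 = 47303
C^1.85 = 5878.1
D^4.87 = 1.5885e+08
p/m = 0.030648 bar/m
p_total = 0.030648 * 41.92 = 1.2848 bar

1.2848 bar


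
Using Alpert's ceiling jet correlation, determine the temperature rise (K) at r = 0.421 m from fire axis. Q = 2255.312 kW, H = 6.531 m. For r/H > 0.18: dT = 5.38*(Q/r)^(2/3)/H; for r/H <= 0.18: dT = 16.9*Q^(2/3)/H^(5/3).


r/H = 0.421 / 6.531 = 0.064462
r/H <= 0.18, so dT = 16.9*Q^(2/3)/H^(5/3)
Q^(2/3) = 171.98
H^(5/3) = 22.819
dT = 16.9 * 171.98 / 22.819 = 127.37 K

127.37 K


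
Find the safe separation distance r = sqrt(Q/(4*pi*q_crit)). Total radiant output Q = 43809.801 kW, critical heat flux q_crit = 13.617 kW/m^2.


4*pi*q_crit = 171.12
Q/(4*pi*q_crit) = 256.02
r = sqrt(256.02) = 16.001 m

16.001 m


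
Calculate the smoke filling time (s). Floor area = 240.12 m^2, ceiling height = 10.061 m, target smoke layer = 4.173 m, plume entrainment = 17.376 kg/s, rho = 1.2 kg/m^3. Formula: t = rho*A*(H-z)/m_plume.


H - z = 5.888 m
t = 1.2 * 240.12 * 5.888 / 17.376 = 97.640 s

97.640 s


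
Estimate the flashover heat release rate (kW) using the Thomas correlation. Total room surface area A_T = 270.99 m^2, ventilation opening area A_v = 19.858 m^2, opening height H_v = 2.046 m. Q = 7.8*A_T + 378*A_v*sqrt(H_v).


7.8*A_T = 2113.722
sqrt(H_v) = 1.4304
378*A_v*sqrt(H_v) = 10737
Q = 2113.722 + 10737 = 12851 kW

12851 kW


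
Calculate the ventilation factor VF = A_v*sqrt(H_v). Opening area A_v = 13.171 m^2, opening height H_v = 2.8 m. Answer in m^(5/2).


sqrt(H_v) = 1.6733
VF = 13.171 * 1.6733 = 22.039 m^(5/2)

22.039 m^(5/2)


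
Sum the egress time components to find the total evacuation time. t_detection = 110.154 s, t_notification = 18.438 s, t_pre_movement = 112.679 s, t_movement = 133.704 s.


Total = 110.154 + 18.438 + 112.679 + 133.704 = 374.975 s

374.975 s


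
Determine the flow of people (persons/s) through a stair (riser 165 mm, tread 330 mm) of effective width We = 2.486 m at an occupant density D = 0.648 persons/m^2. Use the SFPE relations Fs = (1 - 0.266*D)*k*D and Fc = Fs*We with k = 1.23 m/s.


1 - 0.266*D = 1 - 0.266*0.648 = 0.82763
Fs = 0.82763 * 1.23 * 0.648 = 0.65966 persons/(s*m)
Fc = 0.65966 * 2.486 = 1.6399 persons/s

1.6399 persons/s


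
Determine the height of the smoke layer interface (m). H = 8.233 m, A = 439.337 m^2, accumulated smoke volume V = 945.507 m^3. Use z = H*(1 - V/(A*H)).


V/(A*H) = 0.26140
1 - 0.26140 = 0.73860
z = 8.233 * 0.73860 = 6.0809 m

6.0809 m


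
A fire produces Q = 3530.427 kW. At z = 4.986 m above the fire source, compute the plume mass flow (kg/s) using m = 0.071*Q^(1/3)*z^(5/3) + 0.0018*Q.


Q^(1/3) = 15.227
z^(5/3) = 14.552
First term = 0.071 * 15.227 * 14.552 = 15.732
Second term = 0.0018 * 3530.427 = 6.3548
m = 22.087 kg/s

22.087 kg/s


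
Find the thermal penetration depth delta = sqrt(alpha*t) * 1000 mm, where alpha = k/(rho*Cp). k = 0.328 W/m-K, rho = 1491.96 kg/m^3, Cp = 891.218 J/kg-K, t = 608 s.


alpha = 0.328 / (1491.96 * 891.218) = 2.4668e-07 m^2/s
alpha * t = 0.00014998
delta = sqrt(0.00014998) * 1000 = 12.247 mm

12.247 mm


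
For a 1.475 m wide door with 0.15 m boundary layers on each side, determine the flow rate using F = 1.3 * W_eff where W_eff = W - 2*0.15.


W_eff = 1.475 - 0.30 = 1.175 m
F = 1.3 * 1.175 = 1.5275 persons/s

1.5275 persons/s


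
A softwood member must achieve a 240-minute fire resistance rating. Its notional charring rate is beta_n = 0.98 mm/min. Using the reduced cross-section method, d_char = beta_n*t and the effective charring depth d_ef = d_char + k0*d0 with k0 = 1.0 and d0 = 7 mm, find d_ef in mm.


d_char = 0.98 * 240 = 235.2 mm
d_ef = 235.2 + 1.0*7 = 242.2 mm

242.2 mm


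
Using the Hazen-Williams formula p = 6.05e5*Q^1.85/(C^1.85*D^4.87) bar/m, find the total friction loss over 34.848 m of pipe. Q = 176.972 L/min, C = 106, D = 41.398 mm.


Q^1.85 = 14409
C^1.85 = 5582.3
D^4.87 = 7.4936e+07
p/m = 0.020839 bar/m
p_total = 0.020839 * 34.848 = 0.72619 bar

0.72619 bar


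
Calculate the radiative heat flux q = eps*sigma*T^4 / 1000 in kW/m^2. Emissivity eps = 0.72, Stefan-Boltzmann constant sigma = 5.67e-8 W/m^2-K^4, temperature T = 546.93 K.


T^4 = 8.9480e+10
q = 0.72 * 5.67e-8 * 8.9480e+10 / 1000 = 3.6529 kW/m^2

3.6529 kW/m^2


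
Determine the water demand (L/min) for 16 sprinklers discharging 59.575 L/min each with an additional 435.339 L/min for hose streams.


Sprinkler demand = 16 * 59.575 = 953.2 L/min
Total = 953.2 + 435.339 = 1388.539 L/min

1388.539 L/min


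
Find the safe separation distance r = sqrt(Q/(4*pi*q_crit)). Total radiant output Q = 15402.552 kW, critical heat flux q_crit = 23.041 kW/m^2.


4*pi*q_crit = 289.54
Q/(4*pi*q_crit) = 53.196
r = sqrt(53.196) = 7.2936 m

7.2936 m


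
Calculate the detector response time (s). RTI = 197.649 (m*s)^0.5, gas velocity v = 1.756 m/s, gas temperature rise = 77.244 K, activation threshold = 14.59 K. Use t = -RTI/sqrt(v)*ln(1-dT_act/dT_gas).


dT_act/dT_gas = 0.18888
ln(1 - 0.18888) = -0.20934
t = -197.649 / sqrt(1.756) * -0.20934 = 31.224 s

31.224 s


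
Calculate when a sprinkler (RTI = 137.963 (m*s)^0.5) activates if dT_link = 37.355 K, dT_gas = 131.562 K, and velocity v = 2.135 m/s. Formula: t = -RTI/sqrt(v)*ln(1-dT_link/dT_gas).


dT_link/dT_gas = 0.28393
ln(1 - 0.28393) = -0.33398
t = -137.963 / sqrt(2.135) * -0.33398 = 31.535 s

31.535 s


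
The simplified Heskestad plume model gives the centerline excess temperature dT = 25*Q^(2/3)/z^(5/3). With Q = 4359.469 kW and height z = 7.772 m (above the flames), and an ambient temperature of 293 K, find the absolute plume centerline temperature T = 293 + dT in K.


Q^(2/3) = 266.86
z^(5/3) = 30.494
dT = 25 * 266.86 / 30.494 = 218.78 K
T = 293 + 218.78 = 511.78 K

511.78 K


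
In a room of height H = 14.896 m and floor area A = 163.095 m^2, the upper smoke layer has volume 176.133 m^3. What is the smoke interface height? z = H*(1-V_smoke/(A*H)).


V/(A*H) = 0.072499
1 - 0.072499 = 0.92750
z = 14.896 * 0.92750 = 13.816 m

13.816 m


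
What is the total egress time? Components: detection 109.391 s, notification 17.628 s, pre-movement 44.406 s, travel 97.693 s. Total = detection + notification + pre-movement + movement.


Total = 109.391 + 17.628 + 44.406 + 97.693 = 269.118 s

269.118 s


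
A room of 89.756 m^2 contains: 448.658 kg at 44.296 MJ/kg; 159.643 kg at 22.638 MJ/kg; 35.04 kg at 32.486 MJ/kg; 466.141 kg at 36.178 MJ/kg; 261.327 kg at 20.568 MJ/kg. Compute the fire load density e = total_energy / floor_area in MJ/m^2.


Total energy = 448.658*44.296 + 159.643*22.638 + 35.04*32.486 + 466.141*36.178 + 261.327*20.568
= 19873.75 + 3613.998 + 1138.309 + 16864.05 + 5374.974
= 46865.09 MJ
e = 46865.09 / 89.756 = 522.14 MJ/m^2

522.14 MJ/m^2


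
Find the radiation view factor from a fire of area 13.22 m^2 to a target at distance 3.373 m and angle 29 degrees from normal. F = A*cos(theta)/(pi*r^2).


cos(29 deg) = 0.87462
pi*r^2 = 35.742
F = 13.22 * 0.87462 / 35.742 = 0.32350

0.32350


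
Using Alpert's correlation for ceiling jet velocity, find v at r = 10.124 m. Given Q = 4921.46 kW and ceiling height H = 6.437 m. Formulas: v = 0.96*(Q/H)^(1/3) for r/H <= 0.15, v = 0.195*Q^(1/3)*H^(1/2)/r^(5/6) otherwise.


r/H = 10.124 / 6.437 = 1.5728
r/H > 0.15, so v = 0.195*Q^(1/3)*H^(1/2)/r^(5/6)
Q^(1/3) = 17.010
H^(1/2) = 2.5371
r^(5/6) = 6.8832
v = 0.195 * 17.010 * 2.5371 / 6.8832 = 1.2226 m/s

1.2226 m/s


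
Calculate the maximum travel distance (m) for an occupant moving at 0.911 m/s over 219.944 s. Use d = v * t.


d = 0.911 * 219.944 = 200.37 m

200.37 m


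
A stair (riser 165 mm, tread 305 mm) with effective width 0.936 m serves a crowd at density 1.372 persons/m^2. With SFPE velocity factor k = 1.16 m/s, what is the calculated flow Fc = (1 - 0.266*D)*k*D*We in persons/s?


1 - 0.266*D = 1 - 0.266*1.372 = 0.63505
Fs = 0.63505 * 1.16 * 1.372 = 1.0107 persons/(s*m)
Fc = 1.0107 * 0.936 = 0.94601 persons/s

0.94601 persons/s


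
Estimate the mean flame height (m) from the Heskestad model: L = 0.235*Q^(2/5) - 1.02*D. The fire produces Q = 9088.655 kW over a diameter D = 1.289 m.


Q^(2/5) = 38.318
0.235 * Q^(2/5) = 9.0047
1.02 * D = 1.3148
L = 7.6899 m

7.6899 m


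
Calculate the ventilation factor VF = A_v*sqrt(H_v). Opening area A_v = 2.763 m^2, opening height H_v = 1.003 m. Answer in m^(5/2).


sqrt(H_v) = 1.0015
VF = 2.763 * 1.0015 = 2.7671 m^(5/2)

2.7671 m^(5/2)


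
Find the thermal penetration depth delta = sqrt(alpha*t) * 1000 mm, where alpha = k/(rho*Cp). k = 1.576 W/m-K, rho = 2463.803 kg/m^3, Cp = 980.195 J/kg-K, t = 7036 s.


alpha = 1.576 / (2463.803 * 980.195) = 6.5259e-07 m^2/s
alpha * t = 0.0045916
delta = sqrt(0.0045916) * 1000 = 67.761 mm

67.761 mm


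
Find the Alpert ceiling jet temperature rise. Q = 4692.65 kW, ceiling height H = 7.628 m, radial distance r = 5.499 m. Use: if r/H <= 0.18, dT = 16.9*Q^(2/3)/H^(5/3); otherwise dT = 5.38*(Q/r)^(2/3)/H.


r/H = 5.499 / 7.628 = 0.72090
r/H > 0.18, so dT = 5.38*(Q/r)^(2/3)/H
Q/r = 853.36
(Q/r)^(2/3) = 89.968
dT = 5.38 * 89.968 / 7.628 = 63.454 K

63.454 K


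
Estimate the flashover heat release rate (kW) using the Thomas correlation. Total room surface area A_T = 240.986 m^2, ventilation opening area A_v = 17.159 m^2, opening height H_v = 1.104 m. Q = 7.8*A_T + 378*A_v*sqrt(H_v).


7.8*A_T = 1879.7
sqrt(H_v) = 1.0507
378*A_v*sqrt(H_v) = 6815.0
Q = 1879.7 + 6815.0 = 8694.7 kW

8694.7 kW


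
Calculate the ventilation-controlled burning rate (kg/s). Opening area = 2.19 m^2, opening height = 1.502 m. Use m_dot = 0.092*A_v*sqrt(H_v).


sqrt(H_v) = 1.2256
m_dot = 0.092 * 2.19 * 1.2256 = 0.24693 kg/s

0.24693 kg/s


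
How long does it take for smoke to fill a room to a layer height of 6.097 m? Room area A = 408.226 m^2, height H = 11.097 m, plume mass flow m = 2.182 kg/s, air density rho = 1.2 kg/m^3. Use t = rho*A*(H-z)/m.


H - z = 5 m
t = 1.2 * 408.226 * 5 / 2.182 = 1122.5 s

1122.5 s


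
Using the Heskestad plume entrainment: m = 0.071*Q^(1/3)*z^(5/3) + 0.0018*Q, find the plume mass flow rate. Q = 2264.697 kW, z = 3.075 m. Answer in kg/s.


Q^(1/3) = 13.132
z^(5/3) = 6.5024
First term = 0.071 * 13.132 * 6.5024 = 6.0628
Second term = 0.0018 * 2264.697 = 4.0765
m = 10.139 kg/s

10.139 kg/s


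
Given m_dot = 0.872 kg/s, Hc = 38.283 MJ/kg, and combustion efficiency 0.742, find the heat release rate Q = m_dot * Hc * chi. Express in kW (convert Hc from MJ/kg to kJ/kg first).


Hc = 38.283 MJ/kg = 38.283 * 1000 kJ/kg = 38283 kJ/kg
Q = 0.872 kg/s * 38283 kJ/kg * 0.742 = 24770 kW

24770 kW


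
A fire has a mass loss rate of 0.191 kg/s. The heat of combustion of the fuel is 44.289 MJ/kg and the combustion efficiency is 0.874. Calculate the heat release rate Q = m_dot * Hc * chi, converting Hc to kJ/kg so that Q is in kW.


Hc = 44.289 MJ/kg = 44.289 * 1000 kJ/kg = 44289 kJ/kg
Q = 0.191 kg/s * 44289 kJ/kg * 0.874 = 7393.3 kW

7393.3 kW


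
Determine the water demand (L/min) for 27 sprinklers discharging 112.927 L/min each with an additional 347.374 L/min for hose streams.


Sprinkler demand = 27 * 112.927 = 3049.029 L/min
Total = 3049.029 + 347.374 = 3396.403 L/min

3396.403 L/min


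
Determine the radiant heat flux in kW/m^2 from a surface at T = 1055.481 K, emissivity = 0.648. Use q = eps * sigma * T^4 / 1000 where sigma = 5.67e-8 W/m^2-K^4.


T^4 = 1.2411e+12
q = 0.648 * 5.67e-8 * 1.2411e+12 / 1000 = 45.599 kW/m^2

45.599 kW/m^2


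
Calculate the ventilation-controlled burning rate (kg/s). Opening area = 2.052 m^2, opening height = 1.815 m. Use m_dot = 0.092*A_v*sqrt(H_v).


sqrt(H_v) = 1.3472
m_dot = 0.092 * 2.052 * 1.3472 = 0.25433 kg/s

0.25433 kg/s


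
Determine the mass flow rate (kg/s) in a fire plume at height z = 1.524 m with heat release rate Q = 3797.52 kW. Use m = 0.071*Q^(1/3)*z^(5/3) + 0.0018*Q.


Q^(1/3) = 15.602
z^(5/3) = 2.0182
First term = 0.071 * 15.602 * 2.0182 = 2.2356
Second term = 0.0018 * 3797.52 = 6.8355
m = 9.0712 kg/s

9.0712 kg/s


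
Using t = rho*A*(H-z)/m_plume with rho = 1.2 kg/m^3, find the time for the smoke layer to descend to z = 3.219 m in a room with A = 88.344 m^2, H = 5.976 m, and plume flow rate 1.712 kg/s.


H - z = 2.757 m
t = 1.2 * 88.344 * 2.757 / 1.712 = 170.72 s

170.72 s


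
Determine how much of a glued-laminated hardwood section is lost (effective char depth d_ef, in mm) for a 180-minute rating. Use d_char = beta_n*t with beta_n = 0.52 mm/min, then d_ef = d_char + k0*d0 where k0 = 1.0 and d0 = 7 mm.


d_char = 0.52 * 180 = 93.6 mm
d_ef = 93.6 + 1.0*7 = 100.6 mm

100.6 mm


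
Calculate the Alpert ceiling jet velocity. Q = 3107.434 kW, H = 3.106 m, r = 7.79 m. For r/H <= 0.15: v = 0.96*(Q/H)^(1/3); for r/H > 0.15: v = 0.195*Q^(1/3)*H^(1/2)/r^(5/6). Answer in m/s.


r/H = 7.79 / 3.106 = 2.5080
r/H > 0.15, so v = 0.195*Q^(1/3)*H^(1/2)/r^(5/6)
Q^(1/3) = 14.593
H^(1/2) = 1.7624
r^(5/6) = 5.5328
v = 0.195 * 14.593 * 1.7624 / 5.5328 = 0.90640 m/s

0.90640 m/s


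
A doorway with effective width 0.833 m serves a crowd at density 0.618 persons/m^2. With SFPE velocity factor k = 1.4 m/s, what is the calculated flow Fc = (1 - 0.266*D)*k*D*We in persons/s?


1 - 0.266*D = 1 - 0.266*0.618 = 0.83561
Fs = 0.83561 * 1.4 * 0.618 = 0.72297 persons/(s*m)
Fc = 0.72297 * 0.833 = 0.60224 persons/s

0.60224 persons/s


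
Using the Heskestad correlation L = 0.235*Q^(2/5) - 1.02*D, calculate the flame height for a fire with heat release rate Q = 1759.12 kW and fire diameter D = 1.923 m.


Q^(2/5) = 19.866
0.235 * Q^(2/5) = 4.6686
1.02 * D = 1.9615
L = 2.7071 m

2.7071 m


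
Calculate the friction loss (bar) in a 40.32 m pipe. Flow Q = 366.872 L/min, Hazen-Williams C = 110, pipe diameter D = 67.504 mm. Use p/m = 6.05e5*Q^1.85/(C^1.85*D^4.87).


Q^1.85 = 55508
C^1.85 = 5978.3
D^4.87 = 8.1065e+08
p/m = 0.0069294 bar/m
p_total = 0.0069294 * 40.32 = 0.27939 bar

0.27939 bar


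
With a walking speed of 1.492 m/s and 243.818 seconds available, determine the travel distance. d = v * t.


d = 1.492 * 243.818 = 363.78 m

363.78 m


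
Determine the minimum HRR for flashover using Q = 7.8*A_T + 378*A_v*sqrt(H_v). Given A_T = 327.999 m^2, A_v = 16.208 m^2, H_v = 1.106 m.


7.8*A_T = 2558.4
sqrt(H_v) = 1.0517
378*A_v*sqrt(H_v) = 6443.2
Q = 2558.4 + 6443.2 = 9001.6 kW

9001.6 kW


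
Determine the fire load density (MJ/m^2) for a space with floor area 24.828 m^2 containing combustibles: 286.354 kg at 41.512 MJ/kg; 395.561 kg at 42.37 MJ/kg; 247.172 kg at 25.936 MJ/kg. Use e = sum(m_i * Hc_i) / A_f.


Total energy = 286.354*41.512 + 395.561*42.37 + 247.172*25.936
= 11887.13 + 16759.92 + 6410.653
= 35057.70 MJ
e = 35057.70 / 24.828 = 1412.0 MJ/m^2

1412.0 MJ/m^2


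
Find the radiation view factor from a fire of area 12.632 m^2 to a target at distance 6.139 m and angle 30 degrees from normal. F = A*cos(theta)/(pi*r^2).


cos(30 deg) = 0.86603
pi*r^2 = 118.40
F = 12.632 * 0.86603 / 118.40 = 0.092397

0.092397


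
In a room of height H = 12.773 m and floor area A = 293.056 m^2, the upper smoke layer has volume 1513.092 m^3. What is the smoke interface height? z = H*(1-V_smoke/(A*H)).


V/(A*H) = 0.40422
1 - 0.40422 = 0.59578
z = 12.773 * 0.59578 = 7.6099 m

7.6099 m


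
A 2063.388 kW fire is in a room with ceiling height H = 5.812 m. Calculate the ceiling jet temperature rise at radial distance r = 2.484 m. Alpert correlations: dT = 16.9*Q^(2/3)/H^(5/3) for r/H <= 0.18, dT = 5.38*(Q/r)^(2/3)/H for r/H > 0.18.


r/H = 2.484 / 5.812 = 0.42739
r/H > 0.18, so dT = 5.38*(Q/r)^(2/3)/H
Q/r = 830.67
(Q/r)^(2/3) = 88.366
dT = 5.38 * 88.366 / 5.812 = 81.798 K

81.798 K


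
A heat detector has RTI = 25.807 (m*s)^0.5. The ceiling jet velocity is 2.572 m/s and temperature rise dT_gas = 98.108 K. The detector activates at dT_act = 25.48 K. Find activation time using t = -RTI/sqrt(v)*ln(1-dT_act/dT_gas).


dT_act/dT_gas = 0.25971
ln(1 - 0.25971) = -0.30072
t = -25.807 / sqrt(2.572) * -0.30072 = 4.8391 s

4.8391 s


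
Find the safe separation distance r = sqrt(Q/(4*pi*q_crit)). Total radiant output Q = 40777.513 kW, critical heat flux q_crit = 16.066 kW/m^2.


4*pi*q_crit = 201.89
Q/(4*pi*q_crit) = 201.98
r = sqrt(201.98) = 14.212 m

14.212 m


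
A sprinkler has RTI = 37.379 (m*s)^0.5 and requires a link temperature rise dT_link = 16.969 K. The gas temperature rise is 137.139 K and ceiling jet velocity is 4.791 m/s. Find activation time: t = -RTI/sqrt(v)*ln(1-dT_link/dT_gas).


dT_link/dT_gas = 0.12374
ln(1 - 0.12374) = -0.13209
t = -37.379 / sqrt(4.791) * -0.13209 = 2.2557 s

2.2557 s


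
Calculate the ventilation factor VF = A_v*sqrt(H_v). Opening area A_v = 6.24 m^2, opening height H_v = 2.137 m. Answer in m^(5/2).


sqrt(H_v) = 1.4618
VF = 6.24 * 1.4618 = 9.1219 m^(5/2)

9.1219 m^(5/2)


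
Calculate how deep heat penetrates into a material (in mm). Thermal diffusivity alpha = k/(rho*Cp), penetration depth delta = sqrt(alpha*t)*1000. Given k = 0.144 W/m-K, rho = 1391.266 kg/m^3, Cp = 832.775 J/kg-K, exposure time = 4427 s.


alpha = 0.144 / (1391.266 * 832.775) = 1.2429e-07 m^2/s
alpha * t = 0.00055022
delta = sqrt(0.00055022) * 1000 = 23.457 mm

23.457 mm


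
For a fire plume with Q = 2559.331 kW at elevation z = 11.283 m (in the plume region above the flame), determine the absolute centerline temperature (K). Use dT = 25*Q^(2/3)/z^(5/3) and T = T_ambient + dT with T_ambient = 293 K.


Q^(2/3) = 187.10
z^(5/3) = 56.760
dT = 25 * 187.10 / 56.760 = 82.411 K
T = 293 + 82.411 = 375.41 K

375.41 K


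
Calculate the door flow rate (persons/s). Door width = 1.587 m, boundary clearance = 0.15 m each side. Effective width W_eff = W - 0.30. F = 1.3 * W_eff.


W_eff = 1.587 - 0.30 = 1.287 m
F = 1.3 * 1.287 = 1.6731 persons/s

1.6731 persons/s


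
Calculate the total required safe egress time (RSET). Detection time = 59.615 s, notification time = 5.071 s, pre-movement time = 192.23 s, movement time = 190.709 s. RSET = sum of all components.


Total = 59.615 + 5.071 + 192.23 + 190.709 = 447.625 s

447.625 s


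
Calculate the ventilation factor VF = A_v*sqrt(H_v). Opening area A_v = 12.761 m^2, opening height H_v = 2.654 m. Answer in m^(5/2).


sqrt(H_v) = 1.6291
VF = 12.761 * 1.6291 = 20.789 m^(5/2)

20.789 m^(5/2)


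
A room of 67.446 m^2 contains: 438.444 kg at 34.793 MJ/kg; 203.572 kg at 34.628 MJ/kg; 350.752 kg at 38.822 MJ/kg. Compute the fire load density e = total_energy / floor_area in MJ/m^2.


Total energy = 438.444*34.793 + 203.572*34.628 + 350.752*38.822
= 15254.78 + 7049.291 + 13616.89
= 35920.97 MJ
e = 35920.97 / 67.446 = 532.59 MJ/m^2

532.59 MJ/m^2


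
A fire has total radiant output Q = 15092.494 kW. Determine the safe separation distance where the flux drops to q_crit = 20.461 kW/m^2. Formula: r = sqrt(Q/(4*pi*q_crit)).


4*pi*q_crit = 257.12
Q/(4*pi*q_crit) = 58.698
r = sqrt(58.698) = 7.6615 m

7.6615 m


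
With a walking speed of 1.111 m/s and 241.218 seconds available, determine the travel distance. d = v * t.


d = 1.111 * 241.218 = 267.99 m

267.99 m


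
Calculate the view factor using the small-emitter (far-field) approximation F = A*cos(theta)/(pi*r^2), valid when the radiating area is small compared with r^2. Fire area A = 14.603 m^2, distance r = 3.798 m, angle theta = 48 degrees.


cos(48 deg) = 0.66913
pi*r^2 = 45.317
F = 14.603 * 0.66913 / 45.317 = 0.21562

0.21562
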